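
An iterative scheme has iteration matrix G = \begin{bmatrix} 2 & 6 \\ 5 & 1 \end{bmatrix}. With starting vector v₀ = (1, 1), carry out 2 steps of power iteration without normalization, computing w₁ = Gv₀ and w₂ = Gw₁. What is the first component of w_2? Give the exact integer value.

52

w1 = Gv₀ = (2·1 + 6·1; 5·1 + 1·1) = (8, 6)
w2 = Gw1 = (2·8 + 6·6; 5·8 + 1·6) = (52, 46)
The requested component of w2 is 52.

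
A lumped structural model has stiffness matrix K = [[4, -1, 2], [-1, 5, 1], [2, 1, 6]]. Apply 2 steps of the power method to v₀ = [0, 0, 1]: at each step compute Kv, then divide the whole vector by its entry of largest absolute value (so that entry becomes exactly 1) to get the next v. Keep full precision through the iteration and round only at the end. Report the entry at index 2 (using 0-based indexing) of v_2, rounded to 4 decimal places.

Kv0 = (2.00000, 1.00000, 6.00000); divide by 6.00000 → v1 = (0.33333, 0.16667, 1.00000)
Kv1 = (3.16667, 1.50000, 6.83333); divide by 6.83333 → v2 = (0.46341, 0.21951, 1.00000)
Requested entry of v2: 41/41 = 1.0000

1.0000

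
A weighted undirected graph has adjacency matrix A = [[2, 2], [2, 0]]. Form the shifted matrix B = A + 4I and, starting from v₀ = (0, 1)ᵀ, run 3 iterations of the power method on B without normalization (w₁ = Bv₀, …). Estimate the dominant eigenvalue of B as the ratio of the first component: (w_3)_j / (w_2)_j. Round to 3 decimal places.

B = A + 4I has rows (6, 2); (2, 4)
w1 = Bv₀ = (6·0 + 2·1; 2·0 + 4·1) = (2, 4)
w2 = Bw1 = (6·2 + 2·4; 2·2 + 4·4) = (20, 20)
w3 = Bw2 = (160, 120)
Ratio: 160/20 = 8.000

8.000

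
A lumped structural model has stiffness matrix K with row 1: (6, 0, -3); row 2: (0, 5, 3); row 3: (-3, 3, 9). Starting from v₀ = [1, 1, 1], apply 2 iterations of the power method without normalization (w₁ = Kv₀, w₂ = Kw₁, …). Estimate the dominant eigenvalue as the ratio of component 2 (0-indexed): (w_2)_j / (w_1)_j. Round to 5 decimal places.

λ ≈ 10.66667

w1 = Kv₀ = (6·1 + 0·1 + (-3)·1; 0·1 + 5·1 + 3·1; (-3)·1 + 3·1 + 9·1) = (3, 8, 9)
w2 = Kw1 = (6·3 + 0·8 + (-3)·9; 0·3 + 5·8 + 3·9; (-3)·3 + 3·8 + 9·9) = (-9, 67, 96)
Ratio at component: 96 / 9 = 10.66667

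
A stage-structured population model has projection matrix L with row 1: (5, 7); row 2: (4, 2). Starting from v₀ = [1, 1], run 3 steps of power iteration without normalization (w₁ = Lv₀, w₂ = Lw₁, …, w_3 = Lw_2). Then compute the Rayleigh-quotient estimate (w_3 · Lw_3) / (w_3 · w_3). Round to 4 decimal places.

w1 = Lv₀ = (12, 6)
w2 = Lw1 = (102, 60)
w3 = Lw2 = (930, 528)
Lw3 = (8346, 4776)
w3·Lw3 = 930·8346 + 528·4776 = 10283508; w3·w3 = 930·930 + 528·528 = 1143684
λ ≈ 10283508/1143684 = 8.9916

λ ≈ 8.9916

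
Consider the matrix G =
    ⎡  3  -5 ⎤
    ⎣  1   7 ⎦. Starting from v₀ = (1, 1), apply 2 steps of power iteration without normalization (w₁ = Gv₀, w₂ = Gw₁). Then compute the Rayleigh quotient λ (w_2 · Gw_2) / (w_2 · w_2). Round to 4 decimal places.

w1 = Gv₀ = (3·1 + (-5)·1; 1·1 + 7·1) = (-2, 8)
w2 = Gw1 = (3·(-2) + (-5)·8; 1·(-2) + 7·8) = (-46, 54)
Gw2 = (-408, 332)
w2·Gw2 = (-46)·(-408) + 54·332 = 36696; w2·w2 = (-46)·(-46) + 54·54 = 5032
λ ≈ 36696/5032 = 7.2925

7.2925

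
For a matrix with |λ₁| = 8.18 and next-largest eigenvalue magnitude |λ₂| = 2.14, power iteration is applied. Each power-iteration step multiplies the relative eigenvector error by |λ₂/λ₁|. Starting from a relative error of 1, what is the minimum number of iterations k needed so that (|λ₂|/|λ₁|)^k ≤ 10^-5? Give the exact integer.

|λ₂/λ₁| = 2.14/8.18 = 0.26161
Need k ≥ ln(10^-5) / ln(0.26161) = -11.5129 / -1.3409 ≈ 8.586
Smallest integer k satisfying the bound: 9

9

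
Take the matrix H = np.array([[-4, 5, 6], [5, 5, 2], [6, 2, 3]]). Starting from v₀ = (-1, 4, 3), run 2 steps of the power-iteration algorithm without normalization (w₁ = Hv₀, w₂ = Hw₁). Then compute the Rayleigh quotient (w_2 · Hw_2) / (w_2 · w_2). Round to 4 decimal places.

6.1280

w1 = Hv₀ = (42, 21, 11)
w2 = Hw1 = (3, 337, 327)
Hw2 = (3635, 2354, 1673)
w2·Hw2 = 3·3635 + 337·2354 + 327·1673 = 1351274; w2·w2 = 3·3 + 337·337 + 327·327 = 220507
λ ≈ 1351274/220507 = 6.1280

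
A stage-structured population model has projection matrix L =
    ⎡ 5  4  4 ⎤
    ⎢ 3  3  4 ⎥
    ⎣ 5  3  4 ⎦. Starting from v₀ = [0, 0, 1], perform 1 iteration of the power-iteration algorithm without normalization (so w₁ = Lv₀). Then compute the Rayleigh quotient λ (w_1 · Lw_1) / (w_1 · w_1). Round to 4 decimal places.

w1 = Lv₀ = (5·0 + 4·0 + 4·1; 3·0 + 3·0 + 4·1; 5·0 + 3·0 + 4·1) = (4, 4, 4)
Lw1 = (52, 40, 48)
w1·Lw1 = 4·52 + 4·40 + 4·48 = 560; w1·w1 = 4·4 + 4·4 + 4·4 = 48
λ ≈ 560/48 = 11.6667

λ ≈ 11.6667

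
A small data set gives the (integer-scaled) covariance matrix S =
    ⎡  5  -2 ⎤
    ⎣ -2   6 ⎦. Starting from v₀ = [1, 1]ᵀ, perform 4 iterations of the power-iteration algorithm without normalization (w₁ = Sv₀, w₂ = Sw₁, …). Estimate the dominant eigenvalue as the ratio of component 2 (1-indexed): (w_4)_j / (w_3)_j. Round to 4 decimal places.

λ ≈ 6.0213

w1 = Sv₀ = (5·1 + (-2)·1; (-2)·1 + 6·1) = (3, 4)
w2 = Sw1 = (5·3 + (-2)·4; (-2)·3 + 6·4) = (7, 18)
w3 = Sw2 = (-1, 94)
w4 = Sw3 = (-193, 566)
Ratio at component: 566 / 94 = 6.0213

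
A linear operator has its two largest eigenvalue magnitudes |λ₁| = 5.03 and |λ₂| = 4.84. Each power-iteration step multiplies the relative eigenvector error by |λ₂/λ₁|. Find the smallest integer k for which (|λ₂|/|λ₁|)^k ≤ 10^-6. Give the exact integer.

|λ₂/λ₁| = 4.84/5.03 = 0.96223
Need k ≥ ln(10^-6) / ln(0.96223) = -13.8155 / -0.0385 ≈ 358.795
Smallest integer k satisfying the bound: 359

359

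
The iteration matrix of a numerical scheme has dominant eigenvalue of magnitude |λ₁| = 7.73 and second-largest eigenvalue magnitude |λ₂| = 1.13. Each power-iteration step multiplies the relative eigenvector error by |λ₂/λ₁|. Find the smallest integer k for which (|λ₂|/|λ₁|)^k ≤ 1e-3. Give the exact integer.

4

|λ₂/λ₁| = 1.13/7.73 = 0.14618
Need k ≥ ln(1e-3) / ln(0.14618) = -6.9078 / -1.9229 ≈ 3.592
Smallest integer k satisfying the bound: 4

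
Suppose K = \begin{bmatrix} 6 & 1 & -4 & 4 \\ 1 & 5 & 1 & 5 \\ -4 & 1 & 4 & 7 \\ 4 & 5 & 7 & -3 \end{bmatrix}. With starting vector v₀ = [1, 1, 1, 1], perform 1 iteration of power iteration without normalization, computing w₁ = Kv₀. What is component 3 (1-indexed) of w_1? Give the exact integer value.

8

w1 = Kv₀ = (6·1 + 1·1 + (-4)·1 + 4·1; 1·1 + 5·1 + 1·1 + 5·1; (-4)·1 + 1·1 + 4·1 + 7·1; 4·1 + 5·1 + 7·1 + (-3)·1) = (7, 12, 8, 13)
The requested component of w1 is 8.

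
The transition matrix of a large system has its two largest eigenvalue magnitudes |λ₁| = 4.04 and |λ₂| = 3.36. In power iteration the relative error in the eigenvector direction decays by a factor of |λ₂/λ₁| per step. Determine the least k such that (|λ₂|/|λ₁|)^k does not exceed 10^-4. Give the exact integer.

50

|λ₂/λ₁| = 3.36/4.04 = 0.83168
Need k ≥ ln(10^-4) / ln(0.83168) = -9.2103 / -0.1843 ≈ 49.974
Smallest integer k satisfying the bound: 50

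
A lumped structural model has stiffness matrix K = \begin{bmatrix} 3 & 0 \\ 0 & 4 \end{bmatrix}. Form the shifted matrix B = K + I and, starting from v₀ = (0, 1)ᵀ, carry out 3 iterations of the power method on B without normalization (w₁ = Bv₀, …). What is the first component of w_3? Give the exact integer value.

B = K + I has rows (4, 0); (0, 5)
w1 = Bv₀ = (0, 5)
w2 = Bw1 = (0, 25)
w3 = Bw2 = (0, 125)
Requested component of w3: 0

0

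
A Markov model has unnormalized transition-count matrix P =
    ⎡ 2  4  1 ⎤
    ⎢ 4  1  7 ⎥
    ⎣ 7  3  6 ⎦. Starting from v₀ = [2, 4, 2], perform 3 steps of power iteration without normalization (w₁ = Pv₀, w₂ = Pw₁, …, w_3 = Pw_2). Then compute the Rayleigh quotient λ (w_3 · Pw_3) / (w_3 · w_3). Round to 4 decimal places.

11.6179

w1 = Pv₀ = (2·2 + 4·4 + 1·2; 4·2 + 1·4 + 7·2; 7·2 + 3·4 + 6·2) = (22, 26, 38)
w2 = Pw1 = (2·22 + 4·26 + 1·38; 4·22 + 1·26 + 7·38; 7·22 + 3·26 + 6·38) = (186, 380, 460)
w3 = Pw2 = (2352, 4344, 5202)
Pw3 = (27282, 50166, 60708)
w3·Pw3 = 2352·27282 + 4344·50166 + 5202·60708 = 597891384; w3·w3 = 2352·2352 + 4344·4344 + 5202·5202 = 51463044
λ ≈ 597891384/51463044 = 11.6179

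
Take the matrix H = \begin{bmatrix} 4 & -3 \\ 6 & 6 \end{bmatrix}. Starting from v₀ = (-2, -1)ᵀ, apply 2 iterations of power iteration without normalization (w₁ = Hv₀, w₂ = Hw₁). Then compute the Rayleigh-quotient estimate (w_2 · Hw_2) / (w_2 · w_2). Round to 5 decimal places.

λ ≈ 5.18871

w1 = Hv₀ = (-5, -18)
w2 = Hw1 = (34, -138)
Hw2 = (550, -624)
w2·Hw2 = 34·550 + (-138)·(-624) = 104812; w2·w2 = 34·34 + (-138)·(-138) = 20200
λ ≈ 104812/20200 = 5.18871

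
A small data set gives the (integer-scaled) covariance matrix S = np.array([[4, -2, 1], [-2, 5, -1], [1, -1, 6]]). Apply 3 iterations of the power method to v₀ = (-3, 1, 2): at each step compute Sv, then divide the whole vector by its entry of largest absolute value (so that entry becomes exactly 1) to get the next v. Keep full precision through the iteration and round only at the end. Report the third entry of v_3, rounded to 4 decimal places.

Sv0 = (-12.00000, 9.00000, 8.00000); divide by -12.00000 → v1 = (1.00000, -0.75000, -0.66667)
Sv1 = (4.83333, -5.08333, -2.25000); divide by -5.08333 → v2 = (-0.95082, 1.00000, 0.44262)
Sv2 = (-5.36066, 6.45902, 0.70492); divide by 6.45902 → v3 = (-0.82995, 1.00000, 0.10914)
Requested entry of v3: 43/394 = 0.1091

0.1091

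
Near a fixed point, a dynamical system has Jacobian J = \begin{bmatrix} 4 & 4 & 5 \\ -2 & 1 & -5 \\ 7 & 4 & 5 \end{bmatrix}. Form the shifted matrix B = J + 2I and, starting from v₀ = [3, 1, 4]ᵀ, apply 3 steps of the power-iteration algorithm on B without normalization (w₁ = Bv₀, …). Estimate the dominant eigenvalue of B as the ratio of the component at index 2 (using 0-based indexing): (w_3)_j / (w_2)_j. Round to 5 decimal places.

B = J + 2I has rows (6, 4, 5); (-2, 3, -5); (7, 4, 7)
w1 = Bv₀ = (6·3 + 4·1 + 5·4; (-2)·3 + 3·1 + (-5)·4; 7·3 + 4·1 + 7·4) = (42, -23, 53)
w2 = Bw1 = (6·42 + 4·(-23) + 5·53; (-2)·42 + 3·(-23) + (-5)·53; 7·42 + 4·(-23) + 7·53) = (425, -418, 573)
w3 = Bw2 = (3743, -4969, 5314)
Ratio: 5314/573 = 9.27400

μ ≈ 9.27400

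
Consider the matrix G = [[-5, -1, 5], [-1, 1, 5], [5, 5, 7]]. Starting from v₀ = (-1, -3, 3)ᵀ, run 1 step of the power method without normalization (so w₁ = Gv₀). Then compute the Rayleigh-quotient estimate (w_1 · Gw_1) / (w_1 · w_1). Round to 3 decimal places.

-3.873

w1 = Gv₀ = ((-5)·(-1) + (-1)·(-3) + 5·3; (-1)·(-1) + 1·(-3) + 5·3; 5·(-1) + 5·(-3) + 7·3) = (23, 13, 1)
Gw1 = (-123, -5, 187)
w1·Gw1 = 23·(-123) + 13·(-5) + 1·187 = -2707; w1·w1 = 23·23 + 13·13 + 1·1 = 699
λ ≈ -2707/699 = -3.873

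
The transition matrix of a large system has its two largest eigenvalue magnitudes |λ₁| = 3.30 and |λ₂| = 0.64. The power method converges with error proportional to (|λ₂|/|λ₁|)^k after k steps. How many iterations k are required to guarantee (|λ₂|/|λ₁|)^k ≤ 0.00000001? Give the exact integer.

12

|λ₂/λ₁| = 0.64/3.30 = 0.19394
Need k ≥ ln(0.00000001) / ln(0.19394) = -18.4207 / -1.6402 ≈ 11.231
Smallest integer k satisfying the bound: 12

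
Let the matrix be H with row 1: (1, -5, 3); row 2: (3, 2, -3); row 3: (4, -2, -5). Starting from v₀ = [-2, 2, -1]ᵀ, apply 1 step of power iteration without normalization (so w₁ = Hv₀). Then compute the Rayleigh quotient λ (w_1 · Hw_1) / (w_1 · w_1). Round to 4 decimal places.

w1 = Hv₀ = (-15, 1, -7)
Hw1 = (-41, -22, -27)
w1·Hw1 = (-15)·(-41) + 1·(-22) + (-7)·(-27) = 782; w1·w1 = (-15)·(-15) + 1·1 + (-7)·(-7) = 275
λ ≈ 782/275 = 2.8436

2.8436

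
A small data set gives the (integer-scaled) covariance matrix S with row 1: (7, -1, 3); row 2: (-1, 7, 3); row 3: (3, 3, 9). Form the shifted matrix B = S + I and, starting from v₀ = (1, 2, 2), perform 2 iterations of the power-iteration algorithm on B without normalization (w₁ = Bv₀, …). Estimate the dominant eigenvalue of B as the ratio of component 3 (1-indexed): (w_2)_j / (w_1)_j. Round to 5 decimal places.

13.41379

B = S + I has rows (8, -1, 3); (-1, 8, 3); (3, 3, 10)
w1 = Bv₀ = (12, 21, 29)
w2 = Bw1 = (162, 243, 389)
Ratio: 389/29 = 13.41379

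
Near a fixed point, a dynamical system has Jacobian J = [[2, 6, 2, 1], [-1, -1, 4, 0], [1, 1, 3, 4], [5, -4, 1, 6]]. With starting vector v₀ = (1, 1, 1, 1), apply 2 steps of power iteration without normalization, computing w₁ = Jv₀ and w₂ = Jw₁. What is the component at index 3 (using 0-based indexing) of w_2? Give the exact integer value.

104

w1 = Jv₀ = (2·1 + 6·1 + 2·1 + 1·1; (-1)·1 + (-1)·1 + 4·1 + 0·1; 1·1 + 1·1 + 3·1 + 4·1; 5·1 + (-4)·1 + 1·1 + 6·1) = (11, 2, 9, 8)
w2 = Jw1 = (2·11 + 6·2 + 2·9 + 1·8; (-1)·11 + (-1)·2 + 4·9 + 0·8; 1·11 + 1·2 + 3·9 + 4·8; 5·11 + (-4)·2 + 1·9 + 6·8) = (60, 23, 72, 104)
The requested component of w2 is 104.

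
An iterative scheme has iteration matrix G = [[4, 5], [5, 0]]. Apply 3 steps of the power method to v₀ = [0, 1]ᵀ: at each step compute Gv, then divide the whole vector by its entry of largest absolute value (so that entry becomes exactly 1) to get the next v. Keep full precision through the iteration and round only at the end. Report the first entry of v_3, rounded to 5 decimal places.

1.00000

Gv0 = (5.000000, 0.000000); divide by 5.000000 → v1 = (1.000000, 0.000000)
Gv1 = (4.000000, 5.000000); divide by 5.000000 → v2 = (0.800000, 1.000000)
Gv2 = (8.200000, 4.000000); divide by 8.200000 → v3 = (1.000000, 0.487805)
Requested entry of v3: 205/205 = 1.00000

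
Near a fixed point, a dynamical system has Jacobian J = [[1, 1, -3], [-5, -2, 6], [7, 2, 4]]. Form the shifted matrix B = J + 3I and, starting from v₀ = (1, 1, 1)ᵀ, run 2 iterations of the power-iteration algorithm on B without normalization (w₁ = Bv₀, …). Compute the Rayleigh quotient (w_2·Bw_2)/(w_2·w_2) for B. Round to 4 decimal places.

B = J + 3I has rows (4, 1, -3); (-5, 1, 6); (7, 2, 7)
w1 = Bv₀ = (2, 2, 16)
w2 = Bw1 = (-38, 88, 130)
Bw2 = (-454, 1058, 820)
w2·Bw2 = 216956; w2·w2 = 26088; μ ≈ 216956/26088 = 8.3163

8.3163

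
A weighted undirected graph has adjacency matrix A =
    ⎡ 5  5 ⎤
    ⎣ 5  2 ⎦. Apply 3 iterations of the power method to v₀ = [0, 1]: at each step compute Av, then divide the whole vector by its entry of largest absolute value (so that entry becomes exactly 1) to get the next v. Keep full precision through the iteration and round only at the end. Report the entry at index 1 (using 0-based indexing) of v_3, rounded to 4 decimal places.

0.7281

Av0 = (5.00000, 2.00000); divide by 5.00000 → v1 = (1.00000, 0.40000)
Av1 = (7.00000, 5.80000); divide by 7.00000 → v2 = (1.00000, 0.82857)
Av2 = (9.14286, 6.65714); divide by 9.14286 → v3 = (1.00000, 0.72813)
Requested entry of v3: 233/320 = 0.7281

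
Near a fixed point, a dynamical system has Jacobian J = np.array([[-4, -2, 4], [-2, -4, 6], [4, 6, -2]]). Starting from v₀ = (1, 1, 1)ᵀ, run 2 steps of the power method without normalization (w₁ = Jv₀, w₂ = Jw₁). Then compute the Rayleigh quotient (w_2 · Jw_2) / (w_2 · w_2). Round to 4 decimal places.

λ ≈ -10.1115

w1 = Jv₀ = (-2, 0, 8)
w2 = Jw1 = (40, 52, -24)
Jw2 = (-360, -432, 520)
w2·Jw2 = 40·(-360) + 52·(-432) + (-24)·520 = -49344; w2·w2 = 40·40 + 52·52 + (-24)·(-24) = 4880
λ ≈ -49344/4880 = -10.1115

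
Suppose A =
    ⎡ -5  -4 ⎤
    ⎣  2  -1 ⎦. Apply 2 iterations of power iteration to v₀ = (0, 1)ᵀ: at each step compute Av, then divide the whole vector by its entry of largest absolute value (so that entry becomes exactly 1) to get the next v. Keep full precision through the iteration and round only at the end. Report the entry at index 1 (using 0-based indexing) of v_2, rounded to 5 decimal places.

Av0 = (-4.000000, -1.000000); divide by -4.000000 → v1 = (1.000000, 0.250000)
Av1 = (-6.000000, 1.750000); divide by -6.000000 → v2 = (1.000000, -0.291667)
Requested entry of v2: -7/24 = -0.29167

-0.29167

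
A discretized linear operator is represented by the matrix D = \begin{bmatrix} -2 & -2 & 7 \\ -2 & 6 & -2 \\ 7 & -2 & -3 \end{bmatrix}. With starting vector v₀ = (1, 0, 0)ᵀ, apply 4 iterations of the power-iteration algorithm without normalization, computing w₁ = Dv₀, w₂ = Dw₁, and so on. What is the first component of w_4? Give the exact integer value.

4694

w1 = Dv₀ = ((-2)·1 + (-2)·0 + 7·0; (-2)·1 + 6·0 + (-2)·0; 7·1 + (-2)·0 + (-3)·0) = (-2, -2, 7)
w2 = Dw1 = ((-2)·(-2) + (-2)·(-2) + 7·7; (-2)·(-2) + 6·(-2) + (-2)·7; 7·(-2) + (-2)·(-2) + (-3)·7) = (57, -22, -31)
w3 = Dw2 = (-287, -184, 536)
w4 = Dw3 = (4694, -1602, -3249)
The requested component of w4 is 4694.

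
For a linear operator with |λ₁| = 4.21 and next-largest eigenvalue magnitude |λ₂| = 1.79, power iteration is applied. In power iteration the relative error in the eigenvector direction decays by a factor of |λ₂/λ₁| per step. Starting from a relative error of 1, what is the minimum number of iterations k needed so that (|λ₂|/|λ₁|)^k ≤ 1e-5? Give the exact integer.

14

|λ₂/λ₁| = 1.79/4.21 = 0.42518
Need k ≥ ln(1e-5) / ln(0.42518) = -11.5129 / -0.8552 ≈ 13.462
Smallest integer k satisfying the bound: 14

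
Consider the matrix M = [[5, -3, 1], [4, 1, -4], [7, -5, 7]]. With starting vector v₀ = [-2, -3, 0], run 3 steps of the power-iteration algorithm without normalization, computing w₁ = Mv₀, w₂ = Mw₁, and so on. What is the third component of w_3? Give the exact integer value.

683

w1 = Mv₀ = (5·(-2) + (-3)·(-3) + 1·0; 4·(-2) + 1·(-3) + (-4)·0; 7·(-2) + (-5)·(-3) + 7·0) = (-1, -11, 1)
w2 = Mw1 = (5·(-1) + (-3)·(-11) + 1·1; 4·(-1) + 1·(-11) + (-4)·1; 7·(-1) + (-5)·(-11) + 7·1) = (29, -19, 55)
w3 = Mw2 = (257, -123, 683)
The requested component of w3 is 683.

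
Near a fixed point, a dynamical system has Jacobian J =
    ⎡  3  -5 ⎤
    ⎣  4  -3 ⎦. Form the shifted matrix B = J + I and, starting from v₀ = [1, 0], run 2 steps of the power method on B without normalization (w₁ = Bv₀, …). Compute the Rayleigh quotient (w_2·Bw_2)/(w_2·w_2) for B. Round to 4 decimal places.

-0.4000

B = J + I has rows (4, -5); (4, -2)
w1 = Bv₀ = (4·1 + (-5)·0; 4·1 + (-2)·0) = (4, 4)
w2 = Bw1 = (4·4 + (-5)·4; 4·4 + (-2)·4) = (-4, 8)
Bw2 = (-56, -32)
w2·Bw2 = -32; w2·w2 = 80; μ ≈ -32/80 = -0.4000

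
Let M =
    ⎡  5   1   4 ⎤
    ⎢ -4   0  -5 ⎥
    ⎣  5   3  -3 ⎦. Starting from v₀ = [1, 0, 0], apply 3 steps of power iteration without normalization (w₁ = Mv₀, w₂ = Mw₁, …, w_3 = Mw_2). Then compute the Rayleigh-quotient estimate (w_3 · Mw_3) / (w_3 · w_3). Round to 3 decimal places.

5.624

w1 = Mv₀ = (5·1 + 1·0 + 4·0; (-4)·1 + 0·0 + (-5)·0; 5·1 + 3·0 + (-3)·0) = (5, -4, 5)
w2 = Mw1 = (5·5 + 1·(-4) + 4·5; (-4)·5 + 0·(-4) + (-5)·5; 5·5 + 3·(-4) + (-3)·5) = (41, -45, -2)
w3 = Mw2 = (152, -154, 76)
Mw3 = (910, -988, 70)
w3·Mw3 = 152·910 + (-154)·(-988) + 76·70 = 295792; w3·w3 = 152·152 + (-154)·(-154) + 76·76 = 52596
λ ≈ 295792/52596 = 5.624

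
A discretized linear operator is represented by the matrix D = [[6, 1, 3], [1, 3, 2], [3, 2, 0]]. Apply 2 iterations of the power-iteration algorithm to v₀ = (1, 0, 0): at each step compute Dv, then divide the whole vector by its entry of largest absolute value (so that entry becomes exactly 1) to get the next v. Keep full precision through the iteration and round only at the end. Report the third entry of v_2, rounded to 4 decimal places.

Dv0 = (6.00000, 1.00000, 3.00000); divide by 6.00000 → v1 = (1.00000, 0.16667, 0.50000)
Dv1 = (7.66667, 2.50000, 3.33333); divide by 7.66667 → v2 = (1.00000, 0.32609, 0.43478)
Requested entry of v2: 20/46 = 0.4348

0.4348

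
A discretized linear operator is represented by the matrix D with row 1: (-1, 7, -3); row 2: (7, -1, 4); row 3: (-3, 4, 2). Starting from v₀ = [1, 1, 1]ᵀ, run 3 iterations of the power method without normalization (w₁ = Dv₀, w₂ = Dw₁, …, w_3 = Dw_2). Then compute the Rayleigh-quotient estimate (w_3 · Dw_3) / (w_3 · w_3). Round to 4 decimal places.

-1.3320

w1 = Dv₀ = ((-1)·1 + 7·1 + (-3)·1; 7·1 + (-1)·1 + 4·1; (-3)·1 + 4·1 + 2·1) = (3, 10, 3)
w2 = Dw1 = ((-1)·3 + 7·10 + (-3)·3; 7·3 + (-1)·10 + 4·3; (-3)·3 + 4·10 + 2·3) = (58, 23, 37)
w3 = Dw2 = (-8, 531, -8)
Dw3 = (3749, -619, 2132)
w3·Dw3 = (-8)·3749 + 531·(-619) + (-8)·2132 = -375737; w3·w3 = (-8)·(-8) + 531·531 + (-8)·(-8) = 282089
λ ≈ -375737/282089 = -1.3320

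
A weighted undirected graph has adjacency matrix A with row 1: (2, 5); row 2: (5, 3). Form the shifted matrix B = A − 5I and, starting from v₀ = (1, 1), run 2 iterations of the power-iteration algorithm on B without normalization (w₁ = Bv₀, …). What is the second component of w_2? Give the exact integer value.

B = A − 5I has rows (-3, 5); (5, -2)
w1 = Bv₀ = (2, 3)
w2 = Bw1 = (9, 4)
Requested component of w2: 4

4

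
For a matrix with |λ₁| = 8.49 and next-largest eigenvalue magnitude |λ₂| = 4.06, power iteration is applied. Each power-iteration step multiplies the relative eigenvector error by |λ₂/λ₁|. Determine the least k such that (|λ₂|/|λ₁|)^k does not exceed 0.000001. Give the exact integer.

|λ₂/λ₁| = 4.06/8.49 = 0.47821
Need k ≥ ln(0.000001) / ln(0.47821) = -13.8155 / -0.7377 ≈ 18.728
Smallest integer k satisfying the bound: 19

19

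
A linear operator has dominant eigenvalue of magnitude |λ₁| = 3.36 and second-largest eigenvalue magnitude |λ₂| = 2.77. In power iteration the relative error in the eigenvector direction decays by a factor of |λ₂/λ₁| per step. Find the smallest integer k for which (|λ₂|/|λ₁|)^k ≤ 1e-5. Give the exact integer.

60

|λ₂/λ₁| = 2.77/3.36 = 0.82440
Need k ≥ ln(1e-5) / ln(0.82440) = -11.5129 / -0.1931 ≈ 59.624
Smallest integer k satisfying the bound: 60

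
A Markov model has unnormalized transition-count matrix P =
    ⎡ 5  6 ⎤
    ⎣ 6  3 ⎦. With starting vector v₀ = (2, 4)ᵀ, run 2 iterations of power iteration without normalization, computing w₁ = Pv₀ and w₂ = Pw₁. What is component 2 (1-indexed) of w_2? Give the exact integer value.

276

w1 = Pv₀ = (5·2 + 6·4; 6·2 + 3·4) = (34, 24)
w2 = Pw1 = (5·34 + 6·24; 6·34 + 3·24) = (314, 276)
The requested component of w2 is 276.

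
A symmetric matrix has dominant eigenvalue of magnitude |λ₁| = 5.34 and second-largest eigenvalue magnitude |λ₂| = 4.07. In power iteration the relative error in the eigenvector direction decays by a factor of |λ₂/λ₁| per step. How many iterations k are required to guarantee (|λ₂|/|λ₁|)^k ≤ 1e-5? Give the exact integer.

|λ₂/λ₁| = 4.07/5.34 = 0.76217
Need k ≥ ln(1e-5) / ln(0.76217) = -11.5129 / -0.2716 ≈ 42.392
Smallest integer k satisfying the bound: 43

43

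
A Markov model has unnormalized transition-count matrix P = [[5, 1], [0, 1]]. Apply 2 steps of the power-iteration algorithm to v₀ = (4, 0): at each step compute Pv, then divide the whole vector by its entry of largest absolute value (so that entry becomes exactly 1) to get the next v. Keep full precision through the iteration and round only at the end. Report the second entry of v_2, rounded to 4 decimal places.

0.0000

Pv0 = (20.00000, 0.00000); divide by 20.00000 → v1 = (1.00000, 0.00000)
Pv1 = (5.00000, 0.00000); divide by 5.00000 → v2 = (1.00000, 0.00000)
Requested entry of v2: 0/100 = 0.0000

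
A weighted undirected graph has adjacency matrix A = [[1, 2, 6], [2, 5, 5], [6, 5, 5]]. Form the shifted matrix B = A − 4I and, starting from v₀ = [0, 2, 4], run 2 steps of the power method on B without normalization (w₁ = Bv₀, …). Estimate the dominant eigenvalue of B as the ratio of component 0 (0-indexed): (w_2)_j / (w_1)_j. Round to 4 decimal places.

B = A − 4I has rows (-3, 2, 6); (2, 1, 5); (6, 5, 1)
w1 = Bv₀ = ((-3)·0 + 2·2 + 6·4; 2·0 + 1·2 + 5·4; 6·0 + 5·2 + 1·4) = (28, 22, 14)
w2 = Bw1 = ((-3)·28 + 2·22 + 6·14; 2·28 + 1·22 + 5·14; 6·28 + 5·22 + 1·14) = (44, 148, 292)
Ratio: 44/28 = 1.5714

μ ≈ 1.5714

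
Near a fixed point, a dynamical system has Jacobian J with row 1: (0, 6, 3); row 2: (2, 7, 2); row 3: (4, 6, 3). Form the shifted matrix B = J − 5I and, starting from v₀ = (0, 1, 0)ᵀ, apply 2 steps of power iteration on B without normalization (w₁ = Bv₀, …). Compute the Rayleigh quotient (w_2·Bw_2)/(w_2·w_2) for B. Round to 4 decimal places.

4.2588

B = J − 5I has rows (-5, 6, 3); (2, 2, 2); (4, 6, -2)
w1 = Bv₀ = (6, 2, 6)
w2 = Bw1 = (0, 28, 24)
Bw2 = (240, 104, 120)
w2·Bw2 = 5792; w2·w2 = 1360; μ ≈ 5792/1360 = 4.2588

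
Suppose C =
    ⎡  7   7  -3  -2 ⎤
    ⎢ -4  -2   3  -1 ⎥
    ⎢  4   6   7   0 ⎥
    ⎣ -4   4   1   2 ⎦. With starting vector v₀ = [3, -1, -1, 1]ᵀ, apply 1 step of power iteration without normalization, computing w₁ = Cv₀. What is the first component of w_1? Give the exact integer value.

w1 = Cv₀ = (7·3 + 7·(-1) + (-3)·(-1) + (-2)·1; (-4)·3 + (-2)·(-1) + 3·(-1) + (-1)·1; 4·3 + 6·(-1) + 7·(-1) + 0·1; (-4)·3 + 4·(-1) + 1·(-1) + 2·1) = (15, -14, -1, -15)
The requested component of w1 is 15.

15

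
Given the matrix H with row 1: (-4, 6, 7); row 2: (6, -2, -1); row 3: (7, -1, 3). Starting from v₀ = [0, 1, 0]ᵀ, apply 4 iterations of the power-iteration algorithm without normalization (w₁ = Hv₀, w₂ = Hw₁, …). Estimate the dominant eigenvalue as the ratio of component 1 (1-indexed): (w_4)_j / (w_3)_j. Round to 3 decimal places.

w1 = Hv₀ = (6, -2, -1)
w2 = Hw1 = (-43, 41, 41)
w3 = Hw2 = (705, -381, -219)
w4 = Hw3 = (-6639, 5211, 4659)
Ratio at component: -6639 / 705 = -9.417

-9.417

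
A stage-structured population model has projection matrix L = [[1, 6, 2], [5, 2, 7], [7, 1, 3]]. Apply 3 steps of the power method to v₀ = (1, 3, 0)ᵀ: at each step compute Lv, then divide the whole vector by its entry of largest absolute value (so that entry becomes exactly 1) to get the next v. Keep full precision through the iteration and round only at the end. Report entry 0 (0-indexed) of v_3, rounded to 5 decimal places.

0.74398

Lv0 = (19.000000, 11.000000, 10.000000); divide by 19.000000 → v1 = (1.000000, 0.578947, 0.526316)
Lv1 = (5.526316, 9.842105, 9.157895); divide by 9.842105 → v2 = (0.561497, 1.000000, 0.930481)
Lv2 = (8.422460, 11.320856, 7.721925); divide by 11.320856 → v3 = (0.743977, 1.000000, 0.682097)
Requested entry of v3: 1575/2117 = 0.74398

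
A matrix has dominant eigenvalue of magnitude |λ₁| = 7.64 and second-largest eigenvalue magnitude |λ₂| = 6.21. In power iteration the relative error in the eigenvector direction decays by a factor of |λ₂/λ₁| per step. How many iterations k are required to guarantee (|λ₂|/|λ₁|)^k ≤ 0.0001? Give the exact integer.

45

|λ₂/λ₁| = 6.21/7.64 = 0.81283
Need k ≥ ln(0.0001) / ln(0.81283) = -9.2103 / -0.2072 ≈ 44.444
Smallest integer k satisfying the bound: 45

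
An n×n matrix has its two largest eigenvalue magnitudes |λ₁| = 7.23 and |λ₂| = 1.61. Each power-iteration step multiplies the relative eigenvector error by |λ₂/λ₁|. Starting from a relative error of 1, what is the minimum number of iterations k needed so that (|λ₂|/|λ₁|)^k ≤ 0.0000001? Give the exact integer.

11

|λ₂/λ₁| = 1.61/7.23 = 0.22268
Need k ≥ ln(0.0000001) / ln(0.22268) = -16.1181 / -1.5020 ≈ 10.731
Smallest integer k satisfying the bound: 11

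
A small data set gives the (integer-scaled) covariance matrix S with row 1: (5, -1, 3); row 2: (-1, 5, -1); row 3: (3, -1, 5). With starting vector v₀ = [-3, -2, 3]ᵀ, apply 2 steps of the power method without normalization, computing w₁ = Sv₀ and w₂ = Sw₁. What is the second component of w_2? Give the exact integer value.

w1 = Sv₀ = (5·(-3) + (-1)·(-2) + 3·3; (-1)·(-3) + 5·(-2) + (-1)·3; 3·(-3) + (-1)·(-2) + 5·3) = (-4, -10, 8)
w2 = Sw1 = (5·(-4) + (-1)·(-10) + 3·8; (-1)·(-4) + 5·(-10) + (-1)·8; 3·(-4) + (-1)·(-10) + 5·8) = (14, -54, 38)
The requested component of w2 is -54.

-54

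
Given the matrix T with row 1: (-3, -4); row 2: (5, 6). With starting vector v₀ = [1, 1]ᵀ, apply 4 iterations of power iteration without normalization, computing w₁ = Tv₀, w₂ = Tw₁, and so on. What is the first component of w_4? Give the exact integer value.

w1 = Tv₀ = ((-3)·1 + (-4)·1; 5·1 + 6·1) = (-7, 11)
w2 = Tw1 = ((-3)·(-7) + (-4)·11; 5·(-7) + 6·11) = (-23, 31)
w3 = Tw2 = (-55, 71)
w4 = Tw3 = (-119, 151)
The requested component of w4 is -119.

-119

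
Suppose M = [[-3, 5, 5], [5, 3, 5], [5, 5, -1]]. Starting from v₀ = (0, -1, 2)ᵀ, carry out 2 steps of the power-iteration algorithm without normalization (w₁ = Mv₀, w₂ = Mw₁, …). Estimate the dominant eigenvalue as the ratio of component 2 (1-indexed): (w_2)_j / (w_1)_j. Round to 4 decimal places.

1.5714

w1 = Mv₀ = ((-3)·0 + 5·(-1) + 5·2; 5·0 + 3·(-1) + 5·2; 5·0 + 5·(-1) + (-1)·2) = (5, 7, -7)
w2 = Mw1 = ((-3)·5 + 5·7 + 5·(-7); 5·5 + 3·7 + 5·(-7); 5·5 + 5·7 + (-1)·(-7)) = (-15, 11, 67)
Ratio at component: 11 / 7 = 1.5714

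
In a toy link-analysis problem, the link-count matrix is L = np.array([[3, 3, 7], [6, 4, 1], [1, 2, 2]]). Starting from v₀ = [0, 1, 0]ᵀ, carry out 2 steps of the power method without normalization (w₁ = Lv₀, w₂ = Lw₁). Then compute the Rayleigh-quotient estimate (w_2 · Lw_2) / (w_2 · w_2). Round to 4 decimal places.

λ ≈ 9.6391

w1 = Lv₀ = (3, 4, 2)
w2 = Lw1 = (35, 36, 15)
Lw2 = (318, 369, 137)
w2·Lw2 = 35·318 + 36·369 + 15·137 = 26469; w2·w2 = 35·35 + 36·36 + 15·15 = 2746
λ ≈ 26469/2746 = 9.6391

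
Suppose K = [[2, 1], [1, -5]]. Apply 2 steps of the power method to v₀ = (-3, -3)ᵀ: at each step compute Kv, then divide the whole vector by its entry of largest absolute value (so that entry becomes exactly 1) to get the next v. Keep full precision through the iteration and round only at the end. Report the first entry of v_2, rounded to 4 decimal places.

Kv0 = (-9.00000, 12.00000); divide by 12.00000 → v1 = (-0.75000, 1.00000)
Kv1 = (-0.50000, -5.75000); divide by -5.75000 → v2 = (0.08696, 1.00000)
Requested entry of v2: -6/-69 = 0.0870

0.0870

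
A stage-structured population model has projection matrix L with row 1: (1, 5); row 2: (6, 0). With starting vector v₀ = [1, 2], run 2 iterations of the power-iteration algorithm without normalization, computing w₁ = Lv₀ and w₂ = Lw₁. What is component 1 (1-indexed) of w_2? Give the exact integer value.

w1 = Lv₀ = (11, 6)
w2 = Lw1 = (41, 66)
The requested component of w2 is 41.

41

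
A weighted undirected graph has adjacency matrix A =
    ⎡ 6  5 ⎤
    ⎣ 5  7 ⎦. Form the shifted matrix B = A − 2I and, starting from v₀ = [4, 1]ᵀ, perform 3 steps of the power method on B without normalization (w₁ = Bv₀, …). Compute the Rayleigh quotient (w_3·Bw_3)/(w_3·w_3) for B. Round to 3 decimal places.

μ ≈ 9.525

B = A − 2I has rows (4, 5); (5, 5)
w1 = Bv₀ = (21, 25)
w2 = Bw1 = (209, 230)
w3 = Bw2 = (1986, 2195)
Bw3 = (18919, 20905)
w3·Bw3 = 83459609; w3·w3 = 8762221; μ ≈ 83459609/8762221 = 9.525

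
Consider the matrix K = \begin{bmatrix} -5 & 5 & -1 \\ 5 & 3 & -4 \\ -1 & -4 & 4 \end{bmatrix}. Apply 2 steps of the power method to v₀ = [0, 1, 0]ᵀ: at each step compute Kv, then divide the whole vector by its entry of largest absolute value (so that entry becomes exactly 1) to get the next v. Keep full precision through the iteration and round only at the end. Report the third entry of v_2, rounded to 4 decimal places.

Kv0 = (5.00000, 3.00000, -4.00000); divide by 5.00000 → v1 = (1.00000, 0.60000, -0.80000)
Kv1 = (-1.20000, 10.00000, -6.60000); divide by 10.00000 → v2 = (-0.12000, 1.00000, -0.66000)
Requested entry of v2: -33/50 = -0.6600

-0.6600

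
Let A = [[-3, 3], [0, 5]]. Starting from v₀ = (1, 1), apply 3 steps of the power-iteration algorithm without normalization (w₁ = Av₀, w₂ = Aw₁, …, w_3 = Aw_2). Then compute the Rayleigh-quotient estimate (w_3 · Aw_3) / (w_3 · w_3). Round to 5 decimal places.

5.24508

w1 = Av₀ = (0, 5)
w2 = Aw1 = (15, 25)
w3 = Aw2 = (30, 125)
Aw3 = (285, 625)
w3·Aw3 = 30·285 + 125·625 = 86675; w3·w3 = 30·30 + 125·125 = 16525
λ ≈ 86675/16525 = 5.24508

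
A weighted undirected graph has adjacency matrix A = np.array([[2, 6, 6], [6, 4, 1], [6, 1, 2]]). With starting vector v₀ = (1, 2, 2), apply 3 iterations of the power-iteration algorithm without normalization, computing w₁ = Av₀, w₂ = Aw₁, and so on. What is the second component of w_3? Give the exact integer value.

w1 = Av₀ = (2·1 + 6·2 + 6·2; 6·1 + 4·2 + 1·2; 6·1 + 1·2 + 2·2) = (26, 16, 12)
w2 = Aw1 = (2·26 + 6·16 + 6·12; 6·26 + 4·16 + 1·12; 6·26 + 1·16 + 2·12) = (220, 232, 196)
w3 = Aw2 = (3008, 2444, 1944)
The requested component of w3 is 2444.

2444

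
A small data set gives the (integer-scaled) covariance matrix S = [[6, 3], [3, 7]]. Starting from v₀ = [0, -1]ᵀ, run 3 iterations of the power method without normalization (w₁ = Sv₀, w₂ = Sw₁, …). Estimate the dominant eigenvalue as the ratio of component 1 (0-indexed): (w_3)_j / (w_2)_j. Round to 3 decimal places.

9.017

w1 = Sv₀ = (-3, -7)
w2 = Sw1 = (-39, -58)
w3 = Sw2 = (-408, -523)
Ratio at component: -523 / -58 = 9.017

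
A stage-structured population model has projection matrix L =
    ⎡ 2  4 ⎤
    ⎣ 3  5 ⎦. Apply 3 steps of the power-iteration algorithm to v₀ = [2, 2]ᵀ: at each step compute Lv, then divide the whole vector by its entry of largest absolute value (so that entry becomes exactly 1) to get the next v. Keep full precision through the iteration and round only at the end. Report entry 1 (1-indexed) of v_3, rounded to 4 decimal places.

0.7583

Lv0 = (12.00000, 16.00000); divide by 16.00000 → v1 = (0.75000, 1.00000)
Lv1 = (5.50000, 7.25000); divide by 7.25000 → v2 = (0.75862, 1.00000)
Lv2 = (5.51724, 7.27586); divide by 7.27586 → v3 = (0.75829, 1.00000)
Requested entry of v3: 640/844 = 0.7583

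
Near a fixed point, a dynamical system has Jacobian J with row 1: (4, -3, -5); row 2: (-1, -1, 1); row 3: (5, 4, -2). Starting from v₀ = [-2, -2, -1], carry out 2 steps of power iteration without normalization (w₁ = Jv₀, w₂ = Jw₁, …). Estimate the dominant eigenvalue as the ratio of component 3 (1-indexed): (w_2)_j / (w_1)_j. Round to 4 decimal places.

λ ≈ -3.6875

w1 = Jv₀ = (4·(-2) + (-3)·(-2) + (-5)·(-1); (-1)·(-2) + (-1)·(-2) + 1·(-1); 5·(-2) + 4·(-2) + (-2)·(-1)) = (3, 3, -16)
w2 = Jw1 = (4·3 + (-3)·3 + (-5)·(-16); (-1)·3 + (-1)·3 + 1·(-16); 5·3 + 4·3 + (-2)·(-16)) = (83, -22, 59)
Ratio at component: 59 / -16 = -3.6875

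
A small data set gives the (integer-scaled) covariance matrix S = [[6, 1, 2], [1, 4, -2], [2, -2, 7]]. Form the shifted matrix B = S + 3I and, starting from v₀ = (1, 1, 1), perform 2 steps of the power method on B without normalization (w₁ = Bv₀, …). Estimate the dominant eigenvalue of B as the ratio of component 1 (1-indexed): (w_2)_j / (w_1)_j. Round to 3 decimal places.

B = S + 3I has rows (9, 1, 2); (1, 7, -2); (2, -2, 10)
w1 = Bv₀ = (9·1 + 1·1 + 2·1; 1·1 + 7·1 + (-2)·1; 2·1 + (-2)·1 + 10·1) = (12, 6, 10)
w2 = Bw1 = (9·12 + 1·6 + 2·10; 1·12 + 7·6 + (-2)·10; 2·12 + (-2)·6 + 10·10) = (134, 34, 112)
Ratio: 134/12 = 11.167

μ ≈ 11.167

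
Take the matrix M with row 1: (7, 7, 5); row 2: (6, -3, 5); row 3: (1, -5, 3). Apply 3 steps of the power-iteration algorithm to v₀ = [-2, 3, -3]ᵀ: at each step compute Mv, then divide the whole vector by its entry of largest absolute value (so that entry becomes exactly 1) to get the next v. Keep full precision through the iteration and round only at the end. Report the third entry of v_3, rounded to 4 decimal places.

-0.0629

Mv0 = (-8.00000, -36.00000, -26.00000); divide by -36.00000 → v1 = (0.22222, 1.00000, 0.72222)
Mv1 = (12.16667, 1.94444, -2.61111); divide by 12.16667 → v2 = (1.00000, 0.15982, -0.21461)
Mv2 = (7.04566, 4.44749, -0.44292); divide by 7.04566 → v3 = (1.00000, 0.63124, -0.06286)
Requested entry of v3: 194/-3086 = -0.0629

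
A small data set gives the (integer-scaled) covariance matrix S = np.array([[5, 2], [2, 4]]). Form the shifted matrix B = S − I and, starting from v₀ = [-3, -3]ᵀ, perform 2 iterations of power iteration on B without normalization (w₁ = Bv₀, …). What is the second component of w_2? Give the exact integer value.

B = S − I has rows (4, 2); (2, 3)
w1 = Bv₀ = (4·(-3) + 2·(-3); 2·(-3) + 3·(-3)) = (-18, -15)
w2 = Bw1 = (4·(-18) + 2·(-15); 2·(-18) + 3·(-15)) = (-102, -81)
Requested component of w2: -81

-81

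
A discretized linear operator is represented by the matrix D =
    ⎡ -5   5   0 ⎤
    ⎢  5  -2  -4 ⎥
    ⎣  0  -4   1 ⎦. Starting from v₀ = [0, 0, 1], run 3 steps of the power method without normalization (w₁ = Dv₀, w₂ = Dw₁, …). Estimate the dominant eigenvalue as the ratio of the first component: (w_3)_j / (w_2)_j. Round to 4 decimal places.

λ ≈ -6.0000

w1 = Dv₀ = (0, -4, 1)
w2 = Dw1 = (-20, 4, 17)
w3 = Dw2 = (120, -176, 1)
Ratio at component: 120 / -20 = -6.0000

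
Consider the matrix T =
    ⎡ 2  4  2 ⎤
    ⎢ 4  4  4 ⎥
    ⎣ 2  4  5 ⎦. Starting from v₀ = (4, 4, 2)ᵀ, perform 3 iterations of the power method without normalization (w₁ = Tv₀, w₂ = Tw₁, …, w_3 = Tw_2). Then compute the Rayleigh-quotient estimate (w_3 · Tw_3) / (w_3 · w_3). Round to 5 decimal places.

w1 = Tv₀ = (28, 40, 34)
w2 = Tw1 = (284, 408, 386)
w3 = Tw2 = (2972, 4312, 4130)
Tw3 = (31452, 45656, 43842)
w3·Tw3 = 2972·31452 + 4312·45656 + 4130·43842 = 471411476; w3·w3 = 2972·2972 + 4312·4312 + 4130·4130 = 44483028
λ ≈ 471411476/44483028 = 10.59756

λ ≈ 10.59756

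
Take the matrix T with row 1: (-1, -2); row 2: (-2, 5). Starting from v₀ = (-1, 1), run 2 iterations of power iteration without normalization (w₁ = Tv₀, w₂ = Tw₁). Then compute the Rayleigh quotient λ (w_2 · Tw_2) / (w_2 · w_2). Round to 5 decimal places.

w1 = Tv₀ = ((-1)·(-1) + (-2)·1; (-2)·(-1) + 5·1) = (-1, 7)
w2 = Tw1 = ((-1)·(-1) + (-2)·7; (-2)·(-1) + 5·7) = (-13, 37)
Tw2 = (-61, 211)
w2·Tw2 = (-13)·(-61) + 37·211 = 8600; w2·w2 = (-13)·(-13) + 37·37 = 1538
λ ≈ 8600/1538 = 5.59168

5.59168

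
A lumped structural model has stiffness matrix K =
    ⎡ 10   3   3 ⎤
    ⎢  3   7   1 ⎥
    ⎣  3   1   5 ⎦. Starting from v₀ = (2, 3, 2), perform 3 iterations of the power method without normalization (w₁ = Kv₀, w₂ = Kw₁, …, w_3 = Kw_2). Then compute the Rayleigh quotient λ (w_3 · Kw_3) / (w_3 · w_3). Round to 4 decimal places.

λ ≈ 13.0371

w1 = Kv₀ = (10·2 + 3·3 + 3·2; 3·2 + 7·3 + 1·2; 3·2 + 1·3 + 5·2) = (35, 29, 19)
w2 = Kw1 = (10·35 + 3·29 + 3·19; 3·35 + 7·29 + 1·19; 3·35 + 1·29 + 5·19) = (494, 327, 229)
w3 = Kw2 = (6608, 4000, 2954)
Kw3 = (86942, 50778, 38594)
w3·Kw3 = 6608·86942 + 4000·50778 + 2954·38594 = 891631412; w3·w3 = 6608·6608 + 4000·4000 + 2954·2954 = 68391780
λ ≈ 891631412/68391780 = 13.0371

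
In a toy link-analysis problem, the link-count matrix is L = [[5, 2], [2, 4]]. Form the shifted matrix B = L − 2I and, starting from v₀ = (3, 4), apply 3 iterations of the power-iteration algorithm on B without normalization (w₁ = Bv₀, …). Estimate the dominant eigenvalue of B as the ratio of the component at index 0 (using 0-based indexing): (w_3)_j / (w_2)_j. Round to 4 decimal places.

μ ≈ 4.5696

B = L − 2I has rows (3, 2); (2, 2)
w1 = Bv₀ = (17, 14)
w2 = Bw1 = (79, 62)
w3 = Bw2 = (361, 282)
Ratio: 361/79 = 4.5696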